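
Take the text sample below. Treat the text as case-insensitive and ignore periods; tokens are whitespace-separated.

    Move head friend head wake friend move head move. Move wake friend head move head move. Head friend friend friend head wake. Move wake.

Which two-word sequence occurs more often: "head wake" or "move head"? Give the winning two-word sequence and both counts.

"move head" (4 vs 2)

"head wake": 2 occurrences
"move head": 4 occurrences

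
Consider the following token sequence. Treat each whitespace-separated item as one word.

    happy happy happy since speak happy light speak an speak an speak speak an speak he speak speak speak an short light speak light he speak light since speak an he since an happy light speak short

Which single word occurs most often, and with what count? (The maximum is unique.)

Unigram frequencies (highest first):
  speak: 13
  an: 6
  happy: 5
  light: 5
  since: 3
  he: 3
  … (1 more, each ≤ 2)

"speak", 13 times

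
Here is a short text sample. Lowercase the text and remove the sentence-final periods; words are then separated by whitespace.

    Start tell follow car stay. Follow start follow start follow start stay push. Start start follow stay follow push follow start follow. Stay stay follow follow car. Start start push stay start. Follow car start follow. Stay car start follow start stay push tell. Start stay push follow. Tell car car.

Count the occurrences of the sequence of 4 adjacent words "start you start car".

Scanning the 48 overlapping 4-gram windows for "start you start car":
  (none found)

0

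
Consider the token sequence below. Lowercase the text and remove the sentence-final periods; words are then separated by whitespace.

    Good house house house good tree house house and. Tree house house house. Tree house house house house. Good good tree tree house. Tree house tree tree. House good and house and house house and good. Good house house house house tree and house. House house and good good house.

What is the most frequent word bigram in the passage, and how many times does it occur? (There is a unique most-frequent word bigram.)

"house house", 14 times

Bigram frequencies (highest first):
  house house: 14
  tree house: 6
  house and: 4
  house tree: 4
  good house: 3
  house good: 3
  … (8 more, each ≤ 3)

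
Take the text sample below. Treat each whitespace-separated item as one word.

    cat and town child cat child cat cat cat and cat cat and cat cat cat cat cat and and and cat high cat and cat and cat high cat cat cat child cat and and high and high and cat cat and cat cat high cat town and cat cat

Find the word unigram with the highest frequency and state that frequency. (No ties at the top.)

Unigram frequencies (highest first):
  cat: 27
  and: 14
  high: 5
  child: 3
  town: 2

"cat", 27 times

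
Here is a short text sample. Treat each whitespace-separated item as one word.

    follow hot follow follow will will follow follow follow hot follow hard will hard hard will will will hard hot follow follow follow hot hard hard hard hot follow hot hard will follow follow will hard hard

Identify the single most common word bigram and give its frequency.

Bigram frequencies (highest first):
  follow follow: 6
  follow hot: 4
  hot follow: 4
  hard hard: 4
  will will: 3
  hard will: 3
  … (6 more, each ≤ 3)

"follow follow", 6 times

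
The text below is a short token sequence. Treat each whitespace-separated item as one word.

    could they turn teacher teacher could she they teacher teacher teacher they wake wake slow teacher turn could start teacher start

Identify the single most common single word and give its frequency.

Unigram frequencies (highest first):
  teacher: 7
  could: 3
  they: 3
  turn: 2
  wake: 2
  start: 2
  … (2 more, each ≤ 1)

"teacher", 7 times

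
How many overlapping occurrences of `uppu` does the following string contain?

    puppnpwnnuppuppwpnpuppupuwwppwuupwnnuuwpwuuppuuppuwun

Sliding a length-4 window over the 53 characters (50 positions):
  position 10–13: uppu
  position 20–23: uppu
  position 43–46: uppu
  position 47–50: uppu

4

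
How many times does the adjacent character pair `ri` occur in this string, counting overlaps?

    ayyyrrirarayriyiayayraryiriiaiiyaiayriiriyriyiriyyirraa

Sliding a length-2 window over the 55 characters (54 positions):
  position 6–7: ri
  position 13–14: ri
  position 26–27: ri
  position 37–38: ri
  position 40–41: ri
  position 43–44: ri
  position 47–48: ri

7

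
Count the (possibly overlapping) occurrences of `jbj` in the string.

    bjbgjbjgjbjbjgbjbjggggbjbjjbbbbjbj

Sliding a length-3 window over the 34 characters (32 positions):
  position 5–7: jbj
  position 9–11: jbj
  position 11–13: jbj
  position 16–18: jbj
  position 24–26: jbj
  position 32–34: jbj

6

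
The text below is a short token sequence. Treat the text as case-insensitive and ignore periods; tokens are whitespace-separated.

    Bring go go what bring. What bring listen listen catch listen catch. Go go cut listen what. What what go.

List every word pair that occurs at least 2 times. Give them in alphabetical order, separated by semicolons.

Bigram counts meeting the condition (at least 2 times):
  go go: 2
  listen catch: 2
  what bring: 2
  what what: 2

go go; listen catch; what bring; what what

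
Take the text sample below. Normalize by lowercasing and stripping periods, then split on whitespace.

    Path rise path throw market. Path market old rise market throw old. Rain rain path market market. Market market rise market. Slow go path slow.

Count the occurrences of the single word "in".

Scanning the 25 tokens for "in":
  (none found)

0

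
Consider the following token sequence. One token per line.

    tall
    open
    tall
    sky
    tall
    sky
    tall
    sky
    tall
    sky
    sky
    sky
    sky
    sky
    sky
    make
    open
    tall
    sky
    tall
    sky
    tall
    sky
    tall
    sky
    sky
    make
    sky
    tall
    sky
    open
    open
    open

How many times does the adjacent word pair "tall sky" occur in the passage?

Scanning the 32 overlapping bigram windows for "tall sky":
  position 3–4: tall sky
  position 5–6: tall sky
  position 7–8: tall sky
  position 9–10: tall sky
  position 18–19: tall sky
  position 20–21: tall sky
  position 22–23: tall sky
  position 24–25: tall sky
  position 29–30: tall sky

9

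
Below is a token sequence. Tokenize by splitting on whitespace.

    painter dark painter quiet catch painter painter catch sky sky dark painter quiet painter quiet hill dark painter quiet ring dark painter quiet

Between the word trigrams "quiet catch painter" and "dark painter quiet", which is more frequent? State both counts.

"quiet catch painter": 1 occurrence
"dark painter quiet": 4 occurrences

"dark painter quiet" (4 vs 1)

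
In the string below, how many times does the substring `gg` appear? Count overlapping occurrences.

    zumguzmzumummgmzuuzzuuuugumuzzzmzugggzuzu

2

Sliding a length-2 window over the 41 characters (40 positions):
  position 35–36: gg
  position 36–37: gg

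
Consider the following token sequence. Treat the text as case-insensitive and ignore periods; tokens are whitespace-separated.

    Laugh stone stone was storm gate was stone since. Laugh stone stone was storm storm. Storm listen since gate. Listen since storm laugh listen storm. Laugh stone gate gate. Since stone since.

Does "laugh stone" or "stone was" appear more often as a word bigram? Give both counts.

"laugh stone" (3 vs 2)

"laugh stone": 3 occurrences
"stone was": 2 occurrences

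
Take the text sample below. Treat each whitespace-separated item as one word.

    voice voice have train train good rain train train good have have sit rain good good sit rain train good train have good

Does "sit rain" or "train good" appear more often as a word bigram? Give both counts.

"train good" (3 vs 2)

"sit rain": 2 occurrences
"train good": 3 occurrences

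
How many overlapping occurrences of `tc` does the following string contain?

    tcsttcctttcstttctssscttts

4

Sliding a length-2 window over the 25 characters (24 positions):
  position 1–2: tc
  position 5–6: tc
  position 10–11: tc
  position 15–16: tc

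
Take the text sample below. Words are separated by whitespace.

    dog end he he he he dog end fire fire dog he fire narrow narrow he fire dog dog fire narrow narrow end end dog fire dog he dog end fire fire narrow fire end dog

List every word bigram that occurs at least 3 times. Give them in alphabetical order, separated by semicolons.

Bigram counts meeting the condition (at least 3 times):
  dog end: 3
  fire dog: 3
  fire narrow: 3
  he he: 3

dog end; fire dog; fire narrow; he he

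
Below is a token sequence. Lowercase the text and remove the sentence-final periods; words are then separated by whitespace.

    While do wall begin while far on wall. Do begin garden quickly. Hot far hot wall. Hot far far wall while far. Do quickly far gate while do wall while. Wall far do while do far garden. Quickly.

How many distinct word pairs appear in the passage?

38 tokens → 37 bigram windows in total.
Repeated bigrams (each contributes count−1 duplicates):
  while do: 3
  do wall: 2
  far do: 2
  garden quickly: 2
  hot far: 2
  wall while: 2
  while far: 2
8 duplicate windows → 37 − 8 = 29 distinct.

29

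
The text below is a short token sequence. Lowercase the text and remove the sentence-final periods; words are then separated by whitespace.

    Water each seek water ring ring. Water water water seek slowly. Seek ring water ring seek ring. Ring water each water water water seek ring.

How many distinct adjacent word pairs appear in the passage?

13

25 tokens → 24 bigram windows in total.
Repeated bigrams (each contributes count−1 duplicates):
  water water: 4
  ring water: 3
  seek ring: 3
  ring ring: 2
  water each: 2
  water ring: 2
  water seek: 2
11 duplicate windows → 24 − 11 = 13 distinct.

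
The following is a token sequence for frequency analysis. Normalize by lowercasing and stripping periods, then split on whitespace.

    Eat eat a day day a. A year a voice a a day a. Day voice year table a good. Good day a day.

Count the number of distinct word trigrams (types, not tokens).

21

24 tokens → 22 trigram windows in total.
Repeated trigrams (each contributes count−1 duplicates):
  day a day: 2
1 duplicate windows → 22 − 1 = 21 distinct.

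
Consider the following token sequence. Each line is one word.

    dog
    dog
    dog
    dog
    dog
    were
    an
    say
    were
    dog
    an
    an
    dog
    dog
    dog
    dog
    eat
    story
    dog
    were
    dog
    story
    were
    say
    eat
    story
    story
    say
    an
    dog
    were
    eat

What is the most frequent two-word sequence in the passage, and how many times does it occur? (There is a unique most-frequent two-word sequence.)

"dog dog", 7 times

Bigram frequencies (highest first):
  dog dog: 7
  dog were: 3
  were dog: 2
  an dog: 2
  eat story: 2
  were an: 1
  … (14 more, each ≤ 1)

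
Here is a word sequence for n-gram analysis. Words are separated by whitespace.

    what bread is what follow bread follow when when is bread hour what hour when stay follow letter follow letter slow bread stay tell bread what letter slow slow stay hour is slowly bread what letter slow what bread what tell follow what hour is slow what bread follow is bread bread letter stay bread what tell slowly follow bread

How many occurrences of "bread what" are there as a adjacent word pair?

4

Scanning the 59 overlapping bigram windows for "bread what":
  position 25–26: bread what
  position 34–35: bread what
  position 39–40: bread what
  position 55–56: bread what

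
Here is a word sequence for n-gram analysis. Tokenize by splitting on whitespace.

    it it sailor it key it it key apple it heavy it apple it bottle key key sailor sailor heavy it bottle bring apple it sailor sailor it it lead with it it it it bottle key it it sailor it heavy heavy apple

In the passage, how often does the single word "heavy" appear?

Scanning the 44 tokens for "heavy":
  position 11: heavy
  position 20: heavy
  position 42: heavy
  position 43: heavy

4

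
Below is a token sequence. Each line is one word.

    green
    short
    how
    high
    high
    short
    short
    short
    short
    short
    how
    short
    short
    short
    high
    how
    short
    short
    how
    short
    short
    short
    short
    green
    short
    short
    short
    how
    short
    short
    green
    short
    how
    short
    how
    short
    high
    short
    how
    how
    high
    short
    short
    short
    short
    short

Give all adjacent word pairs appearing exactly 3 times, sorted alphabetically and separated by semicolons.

Bigram counts meeting the condition (exactly 3 times):
  green short: 3
  high short: 3

green short; high short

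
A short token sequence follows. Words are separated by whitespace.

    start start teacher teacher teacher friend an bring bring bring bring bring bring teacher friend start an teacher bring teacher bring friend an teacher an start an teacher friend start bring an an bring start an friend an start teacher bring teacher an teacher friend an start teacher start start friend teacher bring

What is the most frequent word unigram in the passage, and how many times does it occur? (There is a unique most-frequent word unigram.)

"teacher", 13 times

Unigram frequencies (highest first):
  teacher: 13
  bring: 12
  an: 11
  start: 10
  friend: 7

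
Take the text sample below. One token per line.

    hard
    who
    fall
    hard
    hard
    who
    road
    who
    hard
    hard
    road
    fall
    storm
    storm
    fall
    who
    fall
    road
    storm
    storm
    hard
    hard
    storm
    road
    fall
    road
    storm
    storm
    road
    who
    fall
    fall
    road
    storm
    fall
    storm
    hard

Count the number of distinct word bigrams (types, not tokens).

19

37 tokens → 36 bigram windows in total.
Repeated bigrams (each contributes count−1 duplicates):
  fall road: 3
  hard hard: 3
  road storm: 3
  storm storm: 3
  who fall: 3
  fall storm: 2
  hard who: 2
  road fall: 2
  … (4 more repeated)
17 duplicate windows → 36 − 17 = 19 distinct.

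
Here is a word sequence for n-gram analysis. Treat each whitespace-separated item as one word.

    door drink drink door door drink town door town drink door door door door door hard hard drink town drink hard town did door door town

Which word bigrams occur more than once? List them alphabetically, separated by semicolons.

Bigram counts meeting the condition (more than once):
  door door: 6
  door drink: 2
  door town: 2
  drink door: 2
  drink town: 2
  town drink: 2

door door; door drink; door town; drink door; drink town; town drink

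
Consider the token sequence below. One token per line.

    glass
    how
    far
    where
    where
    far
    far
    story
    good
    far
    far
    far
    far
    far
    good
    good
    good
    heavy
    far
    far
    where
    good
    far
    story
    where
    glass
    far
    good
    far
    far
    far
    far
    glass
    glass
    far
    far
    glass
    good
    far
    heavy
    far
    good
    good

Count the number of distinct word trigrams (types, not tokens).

43 tokens → 41 trigram windows in total.
Repeated trigrams (each contributes count−1 duplicates):
  far far far: 5
  far far glass: 2
  far good good: 2
  good far far: 2
7 duplicate windows → 41 − 7 = 34 distinct.

34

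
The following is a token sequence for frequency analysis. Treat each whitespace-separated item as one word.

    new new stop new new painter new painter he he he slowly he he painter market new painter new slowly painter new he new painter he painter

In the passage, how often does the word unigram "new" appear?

Scanning the 27 tokens for "new":
  position 1: new
  position 2: new
  position 4: new
  position 5: new
  position 7: new
  position 17: new
  position 19: new
  position 22: new
  position 24: new

9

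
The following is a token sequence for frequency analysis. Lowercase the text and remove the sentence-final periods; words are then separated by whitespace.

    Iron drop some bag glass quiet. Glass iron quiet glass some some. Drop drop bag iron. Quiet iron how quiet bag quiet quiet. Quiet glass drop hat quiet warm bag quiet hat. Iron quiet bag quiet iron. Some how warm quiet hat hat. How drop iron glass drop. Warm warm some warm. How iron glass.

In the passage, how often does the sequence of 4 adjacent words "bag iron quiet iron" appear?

Scanning the 52 overlapping 4-gram windows for "bag iron quiet iron":
  position 15–18: bag iron quiet iron

1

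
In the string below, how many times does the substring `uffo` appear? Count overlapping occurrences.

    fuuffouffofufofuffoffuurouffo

4

Sliding a length-4 window over the 29 characters (26 positions):
  position 3–6: uffo
  position 7–10: uffo
  position 16–19: uffo
  position 26–29: uffo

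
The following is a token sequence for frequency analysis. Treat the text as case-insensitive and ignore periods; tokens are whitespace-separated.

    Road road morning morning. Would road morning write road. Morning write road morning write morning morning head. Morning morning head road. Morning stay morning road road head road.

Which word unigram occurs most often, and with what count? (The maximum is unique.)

"morning", 11 times

Unigram frequencies (highest first):
  morning: 11
  road: 9
  write: 3
  head: 3
  would: 1
  stay: 1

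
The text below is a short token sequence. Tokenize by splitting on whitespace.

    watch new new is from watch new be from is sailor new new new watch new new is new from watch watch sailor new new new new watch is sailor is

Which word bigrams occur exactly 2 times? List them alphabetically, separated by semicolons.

Bigram counts meeting the condition (exactly 2 times):
  from watch: 2
  is sailor: 2
  new is: 2
  new watch: 2
  sailor new: 2

from watch; is sailor; new is; new watch; sailor new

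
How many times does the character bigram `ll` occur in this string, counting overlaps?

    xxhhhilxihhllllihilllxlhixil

5

Sliding a length-2 window over the 28 characters (27 positions):
  position 12–13: ll
  position 13–14: ll
  position 14–15: ll
  position 19–20: ll
  position 20–21: ll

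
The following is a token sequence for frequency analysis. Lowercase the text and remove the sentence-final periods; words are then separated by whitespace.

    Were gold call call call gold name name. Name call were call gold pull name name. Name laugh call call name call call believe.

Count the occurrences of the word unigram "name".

7

Scanning the 24 tokens for "name":
  position 7: name
  position 8: name
  position 9: name
  position 15: name
  position 16: name
  position 17: name
  position 21: name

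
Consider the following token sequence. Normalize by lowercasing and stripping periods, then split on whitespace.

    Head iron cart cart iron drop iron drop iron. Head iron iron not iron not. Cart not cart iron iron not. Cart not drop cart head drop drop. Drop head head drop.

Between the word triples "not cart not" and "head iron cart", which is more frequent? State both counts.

"not cart not": 2 occurrences
"head iron cart": 1 occurrence

"not cart not" (2 vs 1)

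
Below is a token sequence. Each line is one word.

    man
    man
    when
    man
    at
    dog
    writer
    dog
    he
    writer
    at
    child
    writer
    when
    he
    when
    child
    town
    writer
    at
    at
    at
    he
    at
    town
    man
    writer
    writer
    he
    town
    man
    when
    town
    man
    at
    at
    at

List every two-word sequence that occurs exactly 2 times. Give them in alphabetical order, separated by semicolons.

Bigram counts meeting the condition (exactly 2 times):
  man at: 2
  man when: 2
  writer at: 2

man at; man when; writer at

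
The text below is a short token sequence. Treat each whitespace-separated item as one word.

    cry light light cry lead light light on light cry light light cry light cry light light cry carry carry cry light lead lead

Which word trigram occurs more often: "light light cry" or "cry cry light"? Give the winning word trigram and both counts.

"light light cry": 3 occurrences
"cry cry light": 0 occurrences

"light light cry" (3 vs 0)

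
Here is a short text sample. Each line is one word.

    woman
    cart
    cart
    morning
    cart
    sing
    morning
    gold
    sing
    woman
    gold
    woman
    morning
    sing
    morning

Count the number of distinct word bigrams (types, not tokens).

15 tokens → 14 bigram windows in total.
Repeated bigrams (each contributes count−1 duplicates):
  sing morning: 2
1 duplicate windows → 14 − 1 = 13 distinct.

13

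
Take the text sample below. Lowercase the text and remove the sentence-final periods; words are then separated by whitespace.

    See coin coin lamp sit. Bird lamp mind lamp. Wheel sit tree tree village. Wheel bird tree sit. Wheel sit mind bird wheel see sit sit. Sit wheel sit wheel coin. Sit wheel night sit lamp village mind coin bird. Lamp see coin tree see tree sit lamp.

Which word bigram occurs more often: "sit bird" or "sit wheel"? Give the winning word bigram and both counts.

"sit wheel" (4 vs 1)

"sit bird": 1 occurrence
"sit wheel": 4 occurrences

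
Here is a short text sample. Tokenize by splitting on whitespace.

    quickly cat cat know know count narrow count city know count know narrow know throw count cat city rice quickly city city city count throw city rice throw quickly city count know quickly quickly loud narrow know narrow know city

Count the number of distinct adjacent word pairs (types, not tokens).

40 tokens → 39 bigram windows in total.
Repeated bigrams (each contributes count−1 duplicates):
  narrow know: 3
  city city: 2
  city count: 2
  city rice: 2
  count know: 2
  know count: 2
  know narrow: 2
  quickly city: 2
9 duplicate windows → 39 − 9 = 30 distinct.

30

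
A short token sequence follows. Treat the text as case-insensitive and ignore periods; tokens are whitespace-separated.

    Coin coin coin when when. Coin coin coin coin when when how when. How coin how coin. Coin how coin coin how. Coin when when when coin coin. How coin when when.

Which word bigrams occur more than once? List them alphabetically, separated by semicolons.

Bigram counts meeting the condition (more than once):
  coin coin: 8
  coin how: 4
  coin when: 4
  how coin: 5
  when coin: 2
  when how: 2
  when when: 5

coin coin; coin how; coin when; how coin; when coin; when how; when when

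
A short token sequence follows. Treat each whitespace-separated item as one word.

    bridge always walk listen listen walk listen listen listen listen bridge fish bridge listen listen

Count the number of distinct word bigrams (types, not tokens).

9

15 tokens → 14 bigram windows in total.
Repeated bigrams (each contributes count−1 duplicates):
  listen listen: 5
  walk listen: 2
5 duplicate windows → 14 − 5 = 9 distinct.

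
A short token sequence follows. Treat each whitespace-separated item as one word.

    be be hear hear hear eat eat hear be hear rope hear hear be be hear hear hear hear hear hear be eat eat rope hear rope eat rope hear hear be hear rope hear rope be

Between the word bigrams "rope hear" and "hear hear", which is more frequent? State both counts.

"rope hear": 4 occurrences
"hear hear": 9 occurrences

"hear hear" (9 vs 4)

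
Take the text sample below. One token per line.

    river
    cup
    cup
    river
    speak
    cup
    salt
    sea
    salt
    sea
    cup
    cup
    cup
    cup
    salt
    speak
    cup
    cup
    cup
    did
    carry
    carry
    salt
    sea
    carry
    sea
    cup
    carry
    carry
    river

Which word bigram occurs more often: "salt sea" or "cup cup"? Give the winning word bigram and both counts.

"salt sea": 3 occurrences
"cup cup": 6 occurrences

"cup cup" (6 vs 3)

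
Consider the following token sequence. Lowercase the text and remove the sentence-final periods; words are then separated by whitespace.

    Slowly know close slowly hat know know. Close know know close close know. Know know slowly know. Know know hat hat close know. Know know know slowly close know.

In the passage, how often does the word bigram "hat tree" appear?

0

Scanning the 28 overlapping bigram windows for "hat tree":
  (none found)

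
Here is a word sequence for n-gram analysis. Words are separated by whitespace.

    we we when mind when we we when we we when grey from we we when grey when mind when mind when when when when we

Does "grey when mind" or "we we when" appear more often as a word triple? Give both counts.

"grey when mind": 1 occurrence
"we we when": 4 occurrences

"we we when" (4 vs 1)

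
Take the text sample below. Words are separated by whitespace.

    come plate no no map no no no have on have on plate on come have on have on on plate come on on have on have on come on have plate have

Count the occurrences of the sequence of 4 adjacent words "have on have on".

Scanning the 30 overlapping 4-gram windows for "have on have on":
  position 9–12: have on have on
  position 16–19: have on have on
  position 25–28: have on have on

3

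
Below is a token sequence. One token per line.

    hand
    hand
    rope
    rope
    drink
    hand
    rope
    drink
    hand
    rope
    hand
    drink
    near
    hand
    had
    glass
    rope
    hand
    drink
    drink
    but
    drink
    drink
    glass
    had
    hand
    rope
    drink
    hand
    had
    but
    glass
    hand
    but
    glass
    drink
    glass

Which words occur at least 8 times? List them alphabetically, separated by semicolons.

drink; hand

Unigram counts meeting the condition (at least 8 times):
  drink: 9
  hand: 10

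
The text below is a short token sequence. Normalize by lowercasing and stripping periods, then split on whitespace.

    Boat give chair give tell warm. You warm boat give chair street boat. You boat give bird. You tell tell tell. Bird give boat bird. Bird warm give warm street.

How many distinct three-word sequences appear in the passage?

30 tokens → 28 trigram windows in total.
Repeated trigrams (each contributes count−1 duplicates):
  boat give chair: 2
1 duplicate windows → 28 − 1 = 27 distinct.

27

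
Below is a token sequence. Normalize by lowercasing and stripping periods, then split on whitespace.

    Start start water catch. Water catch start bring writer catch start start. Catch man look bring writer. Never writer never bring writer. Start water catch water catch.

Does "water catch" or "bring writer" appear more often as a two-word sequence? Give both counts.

"water catch": 4 occurrences
"bring writer": 3 occurrences

"water catch" (4 vs 3)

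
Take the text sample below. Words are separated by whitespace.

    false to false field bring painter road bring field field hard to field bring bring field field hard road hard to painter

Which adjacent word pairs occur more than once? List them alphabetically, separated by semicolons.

Bigram counts meeting the condition (more than once):
  bring field: 2
  field bring: 2
  field field: 2
  field hard: 2
  hard to: 2

bring field; field bring; field field; field hard; hard to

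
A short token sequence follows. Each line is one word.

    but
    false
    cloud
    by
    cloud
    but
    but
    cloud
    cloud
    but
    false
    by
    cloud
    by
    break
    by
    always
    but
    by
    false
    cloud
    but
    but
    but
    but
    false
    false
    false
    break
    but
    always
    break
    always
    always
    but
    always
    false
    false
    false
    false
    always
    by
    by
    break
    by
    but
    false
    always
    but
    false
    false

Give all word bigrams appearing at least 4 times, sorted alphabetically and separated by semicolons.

Bigram counts meeting the condition (at least 4 times):
  but but: 4
  but false: 5
  false false: 6

but but; but false; false false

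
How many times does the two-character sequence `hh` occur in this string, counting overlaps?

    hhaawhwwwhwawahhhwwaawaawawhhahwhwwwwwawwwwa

4

Sliding a length-2 window over the 44 characters (43 positions):
  position 1–2: hh
  position 15–16: hh
  position 16–17: hh
  position 28–29: hh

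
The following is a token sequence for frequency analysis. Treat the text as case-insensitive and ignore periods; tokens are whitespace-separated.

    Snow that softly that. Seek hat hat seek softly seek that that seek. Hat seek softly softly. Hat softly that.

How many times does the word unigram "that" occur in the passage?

5

Scanning the 20 tokens for "that":
  position 2: that
  position 4: that
  position 11: that
  position 12: that
  position 20: that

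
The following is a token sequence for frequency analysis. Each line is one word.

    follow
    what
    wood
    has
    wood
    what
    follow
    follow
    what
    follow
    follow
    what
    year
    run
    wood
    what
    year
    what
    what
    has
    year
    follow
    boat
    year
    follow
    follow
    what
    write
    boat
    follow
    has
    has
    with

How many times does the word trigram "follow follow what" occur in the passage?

3

Scanning the 31 overlapping trigram windows for "follow follow what":
  position 7–9: follow follow what
  position 10–12: follow follow what
  position 25–27: follow follow what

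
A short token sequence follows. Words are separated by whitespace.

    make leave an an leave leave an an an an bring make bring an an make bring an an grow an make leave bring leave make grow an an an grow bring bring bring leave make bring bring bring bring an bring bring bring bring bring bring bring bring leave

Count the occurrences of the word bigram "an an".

Scanning the 49 overlapping bigram windows for "an an":
  position 3–4: an an
  position 7–8: an an
  position 8–9: an an
  position 9–10: an an
  position 14–15: an an
  position 18–19: an an
  position 28–29: an an
  position 29–30: an an

8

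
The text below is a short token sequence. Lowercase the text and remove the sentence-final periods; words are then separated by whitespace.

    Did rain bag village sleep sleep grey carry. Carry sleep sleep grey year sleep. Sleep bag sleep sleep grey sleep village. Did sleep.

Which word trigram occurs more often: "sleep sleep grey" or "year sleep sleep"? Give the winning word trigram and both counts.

"sleep sleep grey": 3 occurrences
"year sleep sleep": 1 occurrence

"sleep sleep grey" (3 vs 1)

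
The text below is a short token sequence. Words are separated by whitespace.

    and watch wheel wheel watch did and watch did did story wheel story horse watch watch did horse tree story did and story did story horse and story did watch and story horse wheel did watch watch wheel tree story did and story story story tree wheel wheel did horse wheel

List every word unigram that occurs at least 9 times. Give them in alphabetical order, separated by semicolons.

Unigram counts meeting the condition (at least 9 times):
  did: 10
  story: 11

did; story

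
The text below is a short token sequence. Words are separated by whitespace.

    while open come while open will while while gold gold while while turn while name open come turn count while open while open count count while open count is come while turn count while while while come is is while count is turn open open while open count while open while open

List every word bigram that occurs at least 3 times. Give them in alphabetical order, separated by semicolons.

Bigram counts meeting the condition (at least 3 times):
  count while: 4
  open count: 3
  open while: 3
  while open: 8
  while while: 4

count while; open count; open while; while open; while while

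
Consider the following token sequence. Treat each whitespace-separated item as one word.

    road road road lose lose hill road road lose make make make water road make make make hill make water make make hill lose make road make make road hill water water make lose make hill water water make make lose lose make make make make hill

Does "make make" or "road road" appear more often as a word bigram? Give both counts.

"make make": 10 occurrences
"road road": 3 occurrences

"make make" (10 vs 3)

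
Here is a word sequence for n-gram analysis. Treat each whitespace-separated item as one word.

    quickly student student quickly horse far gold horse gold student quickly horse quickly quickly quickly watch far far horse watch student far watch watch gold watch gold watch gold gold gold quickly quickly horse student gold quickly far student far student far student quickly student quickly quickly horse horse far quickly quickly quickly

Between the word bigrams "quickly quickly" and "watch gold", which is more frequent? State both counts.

"quickly quickly" (6 vs 3)

"quickly quickly": 6 occurrences
"watch gold": 3 occurrences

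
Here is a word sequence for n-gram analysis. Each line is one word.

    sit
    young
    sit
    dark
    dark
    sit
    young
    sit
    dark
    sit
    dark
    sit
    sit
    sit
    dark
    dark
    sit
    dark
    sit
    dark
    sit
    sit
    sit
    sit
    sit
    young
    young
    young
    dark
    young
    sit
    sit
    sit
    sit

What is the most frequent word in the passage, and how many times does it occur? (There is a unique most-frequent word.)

Unigram frequencies (highest first):
  sit: 19
  dark: 9
  young: 6

"sit", 19 times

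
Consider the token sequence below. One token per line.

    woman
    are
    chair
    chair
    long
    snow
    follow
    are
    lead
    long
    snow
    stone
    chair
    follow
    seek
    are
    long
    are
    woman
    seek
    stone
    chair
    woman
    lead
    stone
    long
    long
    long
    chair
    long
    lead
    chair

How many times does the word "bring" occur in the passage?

0

Scanning the 32 tokens for "bring":
  (none found)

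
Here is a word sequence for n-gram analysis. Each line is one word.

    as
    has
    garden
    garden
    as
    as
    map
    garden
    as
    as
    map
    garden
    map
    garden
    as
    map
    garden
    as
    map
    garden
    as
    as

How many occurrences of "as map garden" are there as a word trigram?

4

Scanning the 20 overlapping trigram windows for "as map garden":
  position 6–8: as map garden
  position 10–12: as map garden
  position 15–17: as map garden
  position 18–20: as map garden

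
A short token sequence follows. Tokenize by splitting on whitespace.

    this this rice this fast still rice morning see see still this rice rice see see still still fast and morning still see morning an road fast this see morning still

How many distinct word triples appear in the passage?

28

31 tokens → 29 trigram windows in total.
Repeated trigrams (each contributes count−1 duplicates):
  see see still: 2
1 duplicate windows → 29 − 1 = 28 distinct.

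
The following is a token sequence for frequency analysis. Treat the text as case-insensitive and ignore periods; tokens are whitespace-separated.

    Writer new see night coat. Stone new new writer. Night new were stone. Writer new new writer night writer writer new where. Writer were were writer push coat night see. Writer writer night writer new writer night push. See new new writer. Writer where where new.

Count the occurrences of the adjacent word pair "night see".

Scanning the 45 overlapping bigram windows for "night see":
  position 29–30: night see

1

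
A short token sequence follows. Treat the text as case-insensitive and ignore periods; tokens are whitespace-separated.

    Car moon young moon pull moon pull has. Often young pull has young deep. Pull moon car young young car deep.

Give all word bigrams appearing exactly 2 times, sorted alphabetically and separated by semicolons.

Bigram counts meeting the condition (exactly 2 times):
  moon pull: 2
  pull has: 2
  pull moon: 2

moon pull; pull has; pull moon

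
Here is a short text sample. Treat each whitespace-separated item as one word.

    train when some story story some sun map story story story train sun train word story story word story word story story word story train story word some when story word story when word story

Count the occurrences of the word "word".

Scanning the 35 tokens for "word":
  position 15: word
  position 18: word
  position 20: word
  position 23: word
  position 27: word
  position 31: word
  position 34: word

7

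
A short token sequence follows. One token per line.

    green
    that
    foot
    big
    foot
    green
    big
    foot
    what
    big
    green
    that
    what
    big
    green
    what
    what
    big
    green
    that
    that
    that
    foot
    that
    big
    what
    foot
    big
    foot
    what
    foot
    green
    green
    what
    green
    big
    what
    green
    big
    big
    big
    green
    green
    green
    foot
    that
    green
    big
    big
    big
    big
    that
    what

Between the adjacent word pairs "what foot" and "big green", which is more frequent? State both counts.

"what foot": 2 occurrences
"big green": 4 occurrences

"big green" (4 vs 2)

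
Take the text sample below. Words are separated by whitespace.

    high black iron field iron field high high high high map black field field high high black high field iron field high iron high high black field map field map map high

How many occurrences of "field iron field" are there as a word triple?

2

Scanning the 30 overlapping trigram windows for "field iron field":
  position 4–6: field iron field
  position 19–21: field iron field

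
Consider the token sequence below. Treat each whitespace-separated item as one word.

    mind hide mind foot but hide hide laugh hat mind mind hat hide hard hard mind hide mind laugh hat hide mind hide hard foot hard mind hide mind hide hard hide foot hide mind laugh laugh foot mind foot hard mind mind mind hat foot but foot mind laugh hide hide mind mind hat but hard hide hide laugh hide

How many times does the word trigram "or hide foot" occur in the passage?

Scanning the 59 overlapping trigram windows for "or hide foot":
  (none found)

0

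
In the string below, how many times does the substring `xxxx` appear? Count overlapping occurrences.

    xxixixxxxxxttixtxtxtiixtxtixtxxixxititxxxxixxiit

4

Sliding a length-4 window over the 48 characters (45 positions):
  position 6–9: xxxx
  position 7–10: xxxx
  position 8–11: xxxx
  position 39–42: xxxx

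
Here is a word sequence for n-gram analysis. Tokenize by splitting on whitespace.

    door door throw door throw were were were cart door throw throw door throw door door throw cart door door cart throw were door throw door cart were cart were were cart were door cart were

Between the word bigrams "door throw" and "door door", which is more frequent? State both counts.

"door throw": 6 occurrences
"door door": 3 occurrences

"door throw" (6 vs 3)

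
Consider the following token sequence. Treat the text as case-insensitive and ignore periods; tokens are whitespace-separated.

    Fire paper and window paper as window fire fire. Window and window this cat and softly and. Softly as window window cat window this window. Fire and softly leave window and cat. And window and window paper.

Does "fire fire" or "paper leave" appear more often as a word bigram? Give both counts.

"fire fire" (1 vs 0)

"fire fire": 1 occurrence
"paper leave": 0 occurrences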